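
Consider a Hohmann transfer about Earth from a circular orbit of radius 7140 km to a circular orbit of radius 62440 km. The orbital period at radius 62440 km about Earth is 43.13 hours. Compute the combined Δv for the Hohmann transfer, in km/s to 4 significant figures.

Δv = 3.920 km/s

From Kepler's third law T² = 4π²r³/μ at r = 62440 km, T = 43.13 hours = 43.13 × 3600 s = 1.55268×10^5 s: μ = 4π²r³/T² = 3.98643×10^5 km³/s².
Semi-major axis of the transfer orbit: a_t = (7140 + 62440)/2 = 34790 km.
At r₁ the circular-orbit speed is v₁ = √(μ/r₁) = 7.472 km/s.
On the transfer ellipse at r₁, v² = μ(2/r − 1/a) gives v_p = √[μ(2/r₁ − 1/a_t)] = 10.01 km/s.
First burn Δv₁ = |v_p − v₁| = 2.538 km/s.
Circular speed at r₂: v₂ = √(μ/r₂) = 2.527 km/s.
Transfer-orbit speed at r₂: v_a = √[μ(2/r₂ − 1/a_t)] = 1.145 km/s.
Second burn Δv₂ = |v₂ − v_a| = 1.382 km/s.
Total Δv = Δv₁ + Δv₂ = 3.920 km/s.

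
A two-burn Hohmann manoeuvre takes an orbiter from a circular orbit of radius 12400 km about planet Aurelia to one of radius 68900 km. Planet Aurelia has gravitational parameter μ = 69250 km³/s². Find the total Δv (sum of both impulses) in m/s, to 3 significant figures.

Semi-major axis of the transfer orbit: a_t = (12400 + 68900)/2 = 40650 km.
At r₁ the circular-orbit speed is v₁ = √(μ/r₁) = 2.3632 km/s.
On the transfer ellipse at r₁, vis-viva equation gives v_p = √[μ(2/r₁ − 1/a_t)] = 3.0767 km/s.
First burn Δv₁ = |v_p − v₁| = 0.7135 km/s.
Circular speed at r₂: v₂ = √(μ/r₂) = 1.0025 km/s.
Transfer-orbit speed at r₂: v_a = √[μ(2/r₂ − 1/a_t)] = 0.55371 km/s.
Second burn Δv₂ = |v₂ − v_a| = 0.4488 km/s.
Δv = Δv₁ + Δv₂ = 0.7135 + 0.4488 = 1.162 km/s.

Δv = 1160 m/s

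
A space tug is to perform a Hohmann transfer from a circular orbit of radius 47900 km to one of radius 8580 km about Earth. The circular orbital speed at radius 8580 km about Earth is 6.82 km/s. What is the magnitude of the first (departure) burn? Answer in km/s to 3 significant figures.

From the circular-orbit relation v² = μ/r at r = 8580 km: μ = v²r = (6.82)² × 8580 = 3.99076×10^5 km³/s².
Transfer-ellipse semi-major axis a_t = (r₁ + r₂)/2 = (47900 + 8580)/2 = 28240 km.
Circular speed at r = 47900 km: v_c = √(μ/r) = 2.886 km/s.
Transfer-orbit speed at the same r (vis-viva, a = a_t): v_t = √[μ(2/r − 1/a_t)] = 1.591 km/s.
Δv₁ = |v_t − v_c| = |1.591 − 2.886| = 1.295 km/s.

Δv₁ = 1.30 km/s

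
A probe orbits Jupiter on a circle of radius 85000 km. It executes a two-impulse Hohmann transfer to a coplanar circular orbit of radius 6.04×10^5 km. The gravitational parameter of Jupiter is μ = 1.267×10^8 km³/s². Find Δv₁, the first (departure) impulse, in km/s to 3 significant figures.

The Hohmann ellipse has a_t = (r₁ + r₂)/2 = 3.445×10^5 km.
On the circular orbit at r = 85000 km, v_c = √(μ/r) = 38.61 km/s.
Transfer-orbit speed at the same r (vis-viva, a = a_t): v_t = √[μ(2/r − 1/a_t)] = 51.12 km/s.
Δv₁ = |v_t − v_c| = |51.12 − 38.61| = 12.51 km/s.

Δv₁ = 12.5 km/s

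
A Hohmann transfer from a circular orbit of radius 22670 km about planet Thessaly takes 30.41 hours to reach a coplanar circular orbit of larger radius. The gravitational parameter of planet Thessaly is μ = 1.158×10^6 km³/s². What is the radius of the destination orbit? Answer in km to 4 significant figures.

Transfer time t = 30.41 hours = 1.09476×10^5 s, and t = π√(a_t³/μ).
So a_t = (μ t²/π²)^(1/3) = (1.158×10^6 × (1.09476×10^5)² / π²)^(1/3) = 1.1203×10^5 km.
Since a_t = (r₁ + r₂)/2, r₂ = 2a_t − r₁ = 2×1.1203×10^5 − 22670 = 2.0139×10^5 km.

r₂ = 2.014×10^5 km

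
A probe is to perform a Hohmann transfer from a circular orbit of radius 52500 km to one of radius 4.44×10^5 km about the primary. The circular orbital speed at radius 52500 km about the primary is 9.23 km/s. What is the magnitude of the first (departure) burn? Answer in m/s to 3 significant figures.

Δv₁ = 3110 m/s

From the circular-orbit relation v² = μ/r at r = 52500 km: μ = v²r = (9.23)² × 52500 = 4.47263×10^6 km³/s².
The Hohmann ellipse has a_t = (r₁ + r₂)/2 = 2.4825×10^5 km.
On the circular orbit at r = 52500 km, v_c = √(μ/r) = 9.2300 km/s.
Vis-viva on the transfer ellipse at r = 52500 km gives v_t = √[μ(2/r − 1/a_t)] = 12.344 km/s.
Δv₁ = |v_t − v_c| = |12.344 − 9.2300| = 3.114 km/s.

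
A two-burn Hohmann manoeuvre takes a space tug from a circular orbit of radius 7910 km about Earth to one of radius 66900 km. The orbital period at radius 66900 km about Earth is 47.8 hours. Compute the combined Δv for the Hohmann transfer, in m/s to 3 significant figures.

From Kepler's third law T² = 4π²r³/μ at r = 66900 km, T = 47.8 hours = 47.8 × 3600 s = 1.7208×10^5 s: μ = 4π²r³/T² = 3.99188×10^5 km³/s².
Transfer-ellipse semi-major axis a_t = (r₁ + r₂)/2 = (7910 + 66900)/2 = 37405 km.
Circular speed at r₁: v₁ = √(μ/r₁) = √(3.99188×10^5/7910) = 7.104 km/s.
On the transfer ellipse at r₁, v² = μ(2/r − 1/a) gives v_p = √[μ(2/r₁ − 1/a_t)] = 9.501 km/s.
First burn Δv₁ = |v_p − v₁| = 2.397 km/s.
At r₂, v₂ = √(μ/r₂) = 2.4427 km/s.
Transfer-orbit speed at r₂: v_a = √[μ(2/r₂ − 1/a_t)] = 1.1233 km/s.
Second burn Δv₂ = |v₂ − v_a| = 1.319 km/s.
Δv = Δv₁ + Δv₂ = 2.397 + 1.319 = 3.716 km/s.

Δv = 3720 m/s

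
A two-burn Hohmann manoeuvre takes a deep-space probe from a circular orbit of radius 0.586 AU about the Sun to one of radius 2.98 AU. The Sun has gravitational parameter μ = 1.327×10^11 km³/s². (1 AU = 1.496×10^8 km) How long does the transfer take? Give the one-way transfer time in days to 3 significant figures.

t = 435 days

In km: r₁ = 0.586 × 1.496×10^8 = 8.76656×10^7 km; r₂ = 2.98 × 1.496×10^8 = 4.45808×10^8 km.
The Hohmann ellipse has a_t = (r₁ + r₂)/2 = 2.667368×10^8 km.
Half the transfer-orbit period gives t = π√(a_t³/μ) = 3.757×10^7 s.
Converting: 3.757×10^7 s ÷ 86400 s/day = 435 days.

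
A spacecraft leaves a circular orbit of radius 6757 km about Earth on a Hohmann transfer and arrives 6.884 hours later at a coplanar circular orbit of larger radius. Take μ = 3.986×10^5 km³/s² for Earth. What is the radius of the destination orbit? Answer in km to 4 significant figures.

Transfer time t = 6.884 hours = 24782.4 s, and t = π√(a_t³/μ).
So a_t = (μ t²/π²)^(1/3) = (3.986×10^5 × (24782.4)² / π²)^(1/3) = 29164 km.
Since a_t = (r₁ + r₂)/2, r₂ = 2a_t − r₁ = 2×29164 − 6757 = 51571 km.

r₂ = 51570 km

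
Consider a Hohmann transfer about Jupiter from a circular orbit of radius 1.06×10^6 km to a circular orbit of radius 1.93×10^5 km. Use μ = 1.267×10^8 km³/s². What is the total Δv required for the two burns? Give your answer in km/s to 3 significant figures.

Semi-major axis of the transfer orbit: a_t = (1.060×10^6 + 1.930×10^5)/2 = 6.265×10^5 km.
Circular speed at r₁: v₁ = √(μ/r₁) = √(1.267×10^8/1.060×10^6) = 10.933 km/s.
On the transfer ellipse at r₁, v² = μ(2/r − 1/a) gives v_a = √[μ(2/r₁ − 1/a_t)] = 6.0681 km/s.
First burn Δv₁ = |v_a − v₁| = 4.865 km/s.
Circular speed at r₂: v₂ = √(μ/r₂) = 25.6218 km/s.
Transfer-orbit speed at r₂: v_p = √[μ(2/r₂ − 1/a_t)] = 33.3274 km/s.
Second burn Δv₂ = |v₂ − v_p| = 7.706 km/s.
Total Δv = Δv₁ + Δv₂ = 12.57 km/s.

Δv = 12.6 km/s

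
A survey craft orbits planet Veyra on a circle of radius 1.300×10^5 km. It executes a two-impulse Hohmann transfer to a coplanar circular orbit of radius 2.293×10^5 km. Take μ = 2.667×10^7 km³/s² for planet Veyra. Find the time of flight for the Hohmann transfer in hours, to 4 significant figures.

t = 12.87 hours

Semi-major axis of the transfer orbit: a_t = (1.300×10^5 + 2.293×10^5)/2 = 1.7965×10^5 km.
Half the transfer-orbit period gives t = π√(a_t³/μ) = 46320 s.
Converting: 46320 s ÷ 3600 s/hour = 12.87 hours.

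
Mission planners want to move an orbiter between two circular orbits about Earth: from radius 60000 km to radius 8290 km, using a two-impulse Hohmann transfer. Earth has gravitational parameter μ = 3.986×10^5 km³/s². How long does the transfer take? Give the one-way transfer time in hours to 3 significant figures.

Transfer-ellipse semi-major axis a_t = (r₁ + r₂)/2 = (60000 + 8290)/2 = 34145 km.
By Kepler's third law the transfer-orbit period is T = 2π√(a_t³/μ), so t = T/2 = 31400 s.
Converting: 31400 s ÷ 3600 s/hour = 8.72 hours.

t = 8.72 hours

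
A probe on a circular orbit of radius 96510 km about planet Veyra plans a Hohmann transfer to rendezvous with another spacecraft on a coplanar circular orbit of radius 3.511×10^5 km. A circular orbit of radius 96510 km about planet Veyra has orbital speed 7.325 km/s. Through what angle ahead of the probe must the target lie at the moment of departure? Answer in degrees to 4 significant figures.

φ = 88.39°

From the circular-orbit relation v² = μ/r at r = 96510 km: μ = v²r = (7.325)² × 96510 = 5.17830×10^6 km³/s².
The Hohmann ellipse has a_t = (r₁ + r₂)/2 = 2.23805×10^5 km.
The half-period of the transfer ellipse is t = π√(a_t³/μ) = 1.461708×10^5 s.
The target's mean motion on its circular orbit is ω₂ = √(μ/r₂³) = 1.093824×10^-5 rad/s.
Angle swept by the target during transfer: ω₂·t = 1.5989 rad = 91.61°.
The probe traverses 180° on the transfer ellipse, so the target must lead by 180° − 91.61° = 88.39°.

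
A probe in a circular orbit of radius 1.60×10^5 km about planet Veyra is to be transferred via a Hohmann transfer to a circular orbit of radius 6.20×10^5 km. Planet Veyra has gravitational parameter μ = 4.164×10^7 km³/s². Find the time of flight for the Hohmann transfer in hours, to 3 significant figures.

Semi-major axis of the transfer orbit: a_t = (1.600×10^5 + 6.200×10^5)/2 = 3.900×10^5 km.
By Kepler's third law the transfer-orbit period is T = 2π√(a_t³/μ), so t = T/2 = 1.186×10^5 s.
Converting: 1.186×10^5 s ÷ 3600 s/hour = 32.9 hours.

t = 32.9 hours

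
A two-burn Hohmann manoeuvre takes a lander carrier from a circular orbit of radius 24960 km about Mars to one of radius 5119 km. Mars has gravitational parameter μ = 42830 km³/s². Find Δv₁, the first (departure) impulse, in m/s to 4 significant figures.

Transfer-ellipse semi-major axis a_t = (r₁ + r₂)/2 = (24960 + 5119)/2 = 15039.5 km.
On the circular orbit at r = 24960 km, v_c = √(μ/r) = 1.3099 km/s.
Transfer-orbit speed at the same r (vis-viva, a = a_t): v_t = √[μ(2/r − 1/a_t)] = 0.76424 km/s.
Δv₁ = |v_t − v_c| = |0.76424 − 1.3099| = 0.5457 km/s.

Δv₁ = 545.7 m/s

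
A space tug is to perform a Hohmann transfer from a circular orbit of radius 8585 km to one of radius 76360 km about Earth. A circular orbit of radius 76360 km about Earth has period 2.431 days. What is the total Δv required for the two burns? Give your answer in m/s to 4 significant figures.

From Kepler's third law T² = 4π²r³/μ at r = 76360 km, T = 2.431 days = 2.431 × 86400 s = 2.100384×10^5 s: μ = 4π²r³/T² = 3.98437×10^5 km³/s².
Semi-major axis of the transfer orbit: a_t = (8585 + 76360)/2 = 42472.5 km.
Circular speed at r₁: v₁ = √(μ/r₁) = √(3.98437×10^5/8585) = 6.813 km/s.
Transfer-orbit speed at r₁ (vis-viva): v_p = √[μ(2/r₁ − 1/a_t)] = 9.135 km/s.
First burn Δv₁ = |v_p − v₁| = 2.322 km/s.
At r₂, v₂ = √(μ/r₂) = 2.284 km/s.
Transfer-orbit speed at r₂: v_a = √[μ(2/r₂ − 1/a_t)] = 1.027 km/s.
Second burn Δv₂ = |v₂ − v_a| = 1.257 km/s.
Δv = Δv₁ + Δv₂ = 2.322 + 1.257 = 3.579 km/s.

Δv = 3579 m/s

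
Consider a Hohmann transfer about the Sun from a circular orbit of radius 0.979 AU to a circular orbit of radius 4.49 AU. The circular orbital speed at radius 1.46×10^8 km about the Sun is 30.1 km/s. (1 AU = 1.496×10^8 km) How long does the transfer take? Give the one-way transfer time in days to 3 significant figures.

From the circular-orbit relation v² = μ/r at r = 1.46×10^8 km: μ = v²r = (30.1)² × 1.46×10^8 = 1.32277×10^11 km³/s².
In km: r₁ = 0.979 × 1.496×10^8 = 1.464584×10^8 km; r₂ = 4.49 × 1.496×10^8 = 6.71704×10^8 km.
Semi-major axis of the transfer orbit: a_t = (1.464584×10^8 + 6.71704×10^8)/2 = 4.090812×10^8 km.
Transfer time t = π√(a_t³/μ) = π√((4.090812×10^8)³ / 1.32277×10^11) = 7.147×10^7 s.
Converting: 7.147×10^7 s ÷ 86400 s/day = 827 days.

t = 827 days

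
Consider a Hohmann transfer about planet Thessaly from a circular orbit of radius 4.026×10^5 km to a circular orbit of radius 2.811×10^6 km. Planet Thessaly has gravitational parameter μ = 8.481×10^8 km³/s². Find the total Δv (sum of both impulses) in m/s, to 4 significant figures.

Transfer-ellipse semi-major axis a_t = (r₁ + r₂)/2 = (4.026×10^5 + 2.811×10^6)/2 = 1.6068×10^6 km.
Circular speed at r₁: v₁ = √(μ/r₁) = √(8.481×10^8/4.026×10^5) = 45.8972 km/s.
Transfer-orbit speed at r₁ (v² = μ(2/r − 1/a)): v_p = √[μ(2/r₁ − 1/a_t)] = 60.7066 km/s.
First burn Δv₁ = |v_p − v₁| = 14.809 km/s.
Circular speed at r₂: v₂ = √(μ/r₂) = 17.3697 km/s.
Transfer-orbit speed at r₂: v_a = √[μ(2/r₂ − 1/a_t)] = 8.69459 km/s.
Second burn Δv₂ = |v₂ − v_a| = 8.6751 km/s.
Total Δv = Δv₁ + Δv₂ = 23.48 km/s.

Δv = 23480 m/s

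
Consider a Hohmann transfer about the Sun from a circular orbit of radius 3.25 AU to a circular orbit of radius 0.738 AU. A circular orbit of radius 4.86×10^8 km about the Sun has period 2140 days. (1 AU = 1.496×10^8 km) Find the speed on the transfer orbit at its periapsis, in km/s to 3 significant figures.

From Kepler's third law T² = 4π²r³/μ at r = 4.86×10^8 km, T = 2140 days = 2140 × 86400 s = 1.84896×10^8 s: μ = 4π²r³/T² = 1.32560×10^11 km³/s².
In km: r₁ = 3.25 × 1.496×10^8 = 4.862×10^8 km; r₂ = 0.738 × 1.496×10^8 = 1.104048×10^8 km.
Semi-major axis of the transfer orbit: a_t = (4.862×10^8 + 1.104048×10^8)/2 = 2.983024×10^8 km.
At periapsis, r = 1.104048×10^8 km.
From the vis-viva equation, v = √[μ(2/r − 1/a_t)] = 44.24 km/s.

v = 44.2 km/s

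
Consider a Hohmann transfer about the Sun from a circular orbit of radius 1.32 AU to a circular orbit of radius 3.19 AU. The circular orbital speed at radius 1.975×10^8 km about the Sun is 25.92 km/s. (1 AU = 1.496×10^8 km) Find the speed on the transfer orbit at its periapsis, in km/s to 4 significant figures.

From the circular-orbit relation v² = μ/r at r = 1.975×10^8 km: μ = v²r = (25.92)² × 1.975×10^8 = 1.32690×10^11 km³/s².
In km: r₁ = 1.32 × 1.496×10^8 = 1.97472×10^8 km; r₂ = 3.19 × 1.496×10^8 = 4.77224×10^8 km.
Transfer-ellipse semi-major axis a_t = (r₁ + r₂)/2 = (1.97472×10^8 + 4.77224×10^8)/2 = 3.37348×10^8 km.
At periapsis, r = 1.97472×10^8 km.
From the vis-viva equation, v = √[μ(2/r − 1/a_t)] = 30.83 km/s.

v = 30.83 km/s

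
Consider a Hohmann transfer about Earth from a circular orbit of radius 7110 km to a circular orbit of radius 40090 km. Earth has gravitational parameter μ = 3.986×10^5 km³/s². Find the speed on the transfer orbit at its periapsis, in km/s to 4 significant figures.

Semi-major axis of the transfer orbit: a_t = (7110 + 40090)/2 = 23600 km.
At periapsis, r = 7110 km.
Vis-viva: v = √[μ(2/r − 1/a_t)] = √[3.986×10^5 × (2/7110 − 1/23600)] = 9.759 km/s.

v = 9.759 km/s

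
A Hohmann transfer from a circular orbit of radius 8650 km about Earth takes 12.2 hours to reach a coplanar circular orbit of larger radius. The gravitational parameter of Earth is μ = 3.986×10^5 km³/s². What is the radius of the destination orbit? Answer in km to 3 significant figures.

Transfer time t = 12.2 hours = 43920 s, and t = π√(a_t³/μ).
So a_t = (μ t²/π²)^(1/3) = (3.986×10^5 × (43920)² / π²)^(1/3) = 42709 km.
Since a_t = (r₁ + r₂)/2, r₂ = 2a_t − r₁ = 2×42709 − 8650 = 76768 km.

r₂ = 76800 km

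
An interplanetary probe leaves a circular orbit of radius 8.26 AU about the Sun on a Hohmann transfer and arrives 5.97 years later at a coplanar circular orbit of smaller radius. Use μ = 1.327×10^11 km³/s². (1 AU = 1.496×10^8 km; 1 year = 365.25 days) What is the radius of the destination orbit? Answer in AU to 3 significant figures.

In km: r₁ = 8.26 × 1.496×10^8 = 1.235696×10^9 km.
Transfer time t = 5.97 years × 365.25 × 86400 s = 1.88398872×10^8 s, and t = π√(a_t³/μ).
So a_t = (μ t²/π²)^(1/3) = (1.327×10^11 × (1.88398872×10^8)² / π²)^(1/3) = 7.8146×10^8 km.
Since a_t = (r₁ + r₂)/2, r₂ = 2a_t − r₁ = 2×7.8146×10^8 − 1.235696×10^9 = 3.27224×10^8 km.
In AU: r₂ = 3.27224×10^8 / 1.496×10^8 = 2.19 AU.

r₂ = 2.19 AU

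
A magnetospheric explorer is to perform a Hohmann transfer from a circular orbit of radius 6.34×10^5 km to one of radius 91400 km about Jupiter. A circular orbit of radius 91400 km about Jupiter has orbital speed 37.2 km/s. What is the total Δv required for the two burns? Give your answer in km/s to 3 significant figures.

From the circular-orbit relation v² = μ/r at r = 91400 km: μ = v²r = (37.2)² × 91400 = 1.26483×10^8 km³/s².
Semi-major axis of the transfer orbit: a_t = (6.340×10^5 + 91400)/2 = 3.627×10^5 km.
Circular speed at r₁: v₁ = √(μ/r₁) = √(1.26483×10^8/6.340×10^5) = 14.1244 km/s.
On the transfer ellipse at r₁, vis-viva equation gives v_a = √[μ(2/r₁ − 1/a_t)] = 7.09040 km/s.
First burn Δv₁ = |v_a − v₁| = 7.0340 km/s.
At r₂, v₂ = √(μ/r₂) = 37.200 km/s.
Transfer-orbit speed at r₂: v_p = √[μ(2/r₂ − 1/a_t)] = 49.183 km/s.
Second burn Δv₂ = |v₂ − v_p| = 11.983 km/s.
Δv = Δv₁ + Δv₂ = 7.0340 + 11.983 = 19.02 km/s.

Δv = 19.0 km/s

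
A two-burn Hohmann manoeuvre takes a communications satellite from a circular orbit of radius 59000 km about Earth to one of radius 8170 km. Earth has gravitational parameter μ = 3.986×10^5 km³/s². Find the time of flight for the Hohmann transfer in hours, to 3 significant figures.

Transfer-ellipse semi-major axis a_t = (r₁ + r₂)/2 = (59000 + 8170)/2 = 33585 km.
Transfer time t = π√(a_t³/μ) = π√((33585)³ / 3.986×10^5) = 30630 s.
Converting: 30630 s ÷ 3600 s/hour = 8.51 hours.

t = 8.51 hours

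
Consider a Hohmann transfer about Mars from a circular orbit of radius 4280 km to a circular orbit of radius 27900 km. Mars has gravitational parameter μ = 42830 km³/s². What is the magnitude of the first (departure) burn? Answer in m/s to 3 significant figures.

Δv₁ = 1000 m/s

Transfer-ellipse semi-major axis a_t = (r₁ + r₂)/2 = (4280 + 27900)/2 = 16090 km.
Circular speed at r = 4280 km: v_c = √(μ/r) = 3.1634 km/s.
Vis-viva on the transfer ellipse at r = 4280 km gives v_t = √[μ(2/r − 1/a_t)] = 4.1656 km/s.
Δv₁ = |v_t − v_c| = |4.1656 − 3.1634| = 1.002 km/s.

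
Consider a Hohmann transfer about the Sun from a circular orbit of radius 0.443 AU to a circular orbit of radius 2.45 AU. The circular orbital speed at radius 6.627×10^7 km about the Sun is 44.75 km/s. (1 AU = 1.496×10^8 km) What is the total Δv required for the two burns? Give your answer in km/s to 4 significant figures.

Δv = 21.99 km/s

From the circular-orbit relation v² = μ/r at r = 6.627×10^7 km: μ = v²r = (44.75)² × 6.627×10^7 = 1.32710×10^11 km³/s².
In km: r₁ = 0.443 × 1.496×10^8 = 6.62728×10^7 km; r₂ = 2.45 × 1.496×10^8 = 3.6652×10^8 km.
Transfer-ellipse semi-major axis a_t = (r₁ + r₂)/2 = (6.62728×10^7 + 3.6652×10^8)/2 = 2.163964×10^8 km.
At r₁ the circular-orbit speed is v₁ = √(μ/r₁) = 44.75 km/s.
Transfer-orbit speed at r₁ (vis-viva): v_p = √[μ(2/r₁ − 1/a_t)] = 58.24 km/s.
First burn Δv₁ = |v_p − v₁| = 13.49 km/s.
At r₂, v₂ = √(μ/r₂) = 19.028 km/s.
Transfer-orbit speed at r₂: v_a = √[μ(2/r₂ − 1/a_t)] = 10.530 km/s.
Second burn Δv₂ = |v₂ − v_a| = 8.498 km/s.
Total Δv = Δv₁ + Δv₂ = 21.99 km/s.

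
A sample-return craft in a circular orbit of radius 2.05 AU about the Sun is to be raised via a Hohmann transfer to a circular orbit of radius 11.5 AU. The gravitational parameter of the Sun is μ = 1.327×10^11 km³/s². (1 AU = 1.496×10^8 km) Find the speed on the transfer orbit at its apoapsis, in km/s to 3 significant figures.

In km: r₁ = 2.05 × 1.496×10^8 = 3.0668×10^8 km; r₂ = 11.5 × 1.496×10^8 = 1.7204×10^9 km.
Transfer-ellipse semi-major axis a_t = (r₁ + r₂)/2 = (3.0668×10^8 + 1.7204×10^9)/2 = 1.01354×10^9 km.
At apoapsis, r = 1.7204×10^9 km.
Applying v² = μ(2/r − 1/a_t): v = 4.831 km/s.

v = 4.83 km/s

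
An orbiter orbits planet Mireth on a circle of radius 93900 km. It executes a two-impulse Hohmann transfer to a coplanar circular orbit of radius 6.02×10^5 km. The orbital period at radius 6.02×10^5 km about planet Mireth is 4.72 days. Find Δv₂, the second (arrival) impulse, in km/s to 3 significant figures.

From Kepler's third law T² = 4π²r³/μ at r = 6.02×10^5 km, T = 4.72 days = 4.72 × 86400 s = 4.07808×10^5 s: μ = 4π²r³/T² = 5.17890×10^7 km³/s².
The Hohmann ellipse has a_t = (r₁ + r₂)/2 = 3.4795×10^5 km.
On the circular orbit at r = 6.020×10^5 km, v_c = √(μ/r) = 9.275 km/s.
Transfer-orbit speed at the same r (vis-viva, a = a_t): v_t = √[μ(2/r − 1/a_t)] = 4.818 km/s.
Δv₂ = |v_t − v_c| = |4.818 − 9.275| = 4.457 km/s.

Δv₂ = 4.46 km/s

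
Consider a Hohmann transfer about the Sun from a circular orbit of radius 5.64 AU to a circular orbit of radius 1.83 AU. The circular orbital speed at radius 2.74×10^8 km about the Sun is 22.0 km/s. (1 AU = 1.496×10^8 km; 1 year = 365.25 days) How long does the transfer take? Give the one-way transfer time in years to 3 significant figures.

From the circular-orbit relation v² = μ/r at r = 2.74×10^8 km: μ = v²r = (22.0)² × 2.74×10^8 = 1.32616×10^11 km³/s².
In km: r₁ = 5.64 × 1.496×10^8 = 8.43744×10^8 km; r₂ = 1.83 × 1.496×10^8 = 2.73768×10^8 km.
Semi-major axis of the transfer orbit: a_t = (8.43744×10^8 + 2.73768×10^8)/2 = 5.58756×10^8 km.
By Kepler's third law the transfer-orbit period is T = 2π√(a_t³/μ), so t = T/2 = 1.139×10^8 s.
Converting: 1.139×10^8 s ÷ 3.15576×10^7 s/year (365.25 × 86400) = 3.61 years.

t = 3.61 years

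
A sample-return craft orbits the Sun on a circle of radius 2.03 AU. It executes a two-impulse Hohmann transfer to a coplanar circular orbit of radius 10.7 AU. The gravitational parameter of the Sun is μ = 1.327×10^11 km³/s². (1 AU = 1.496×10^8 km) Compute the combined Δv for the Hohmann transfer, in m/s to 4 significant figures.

In km: r₁ = 2.03 × 1.496×10^8 = 3.03688×10^8 km; r₂ = 10.7 × 1.496×10^8 = 1.60072×10^9 km.
Semi-major axis of the transfer orbit: a_t = (3.03688×10^8 + 1.60072×10^9)/2 = 9.52204×10^8 km.
Circular speed at r₁: v₁ = √(μ/r₁) = √(1.327×10^11/3.03688×10^8) = 20.904 km/s.
On the transfer ellipse at r₁, v² = μ(2/r − 1/a) gives v_p = √[μ(2/r₁ − 1/a_t)] = 27.103 km/s.
First burn Δv₁ = |v_p − v₁| = 6.199 km/s.
Circular speed at r₂: v₂ = √(μ/r₂) = 9.105 km/s.
Transfer-orbit speed at r₂: v_a = √[μ(2/r₂ − 1/a_t)] = 5.142 km/s.
Second burn Δv₂ = |v₂ − v_a| = 3.963 km/s.
Δv = Δv₁ + Δv₂ = 6.199 + 3.963 = 10.16 km/s.

Δv = 10160 m/s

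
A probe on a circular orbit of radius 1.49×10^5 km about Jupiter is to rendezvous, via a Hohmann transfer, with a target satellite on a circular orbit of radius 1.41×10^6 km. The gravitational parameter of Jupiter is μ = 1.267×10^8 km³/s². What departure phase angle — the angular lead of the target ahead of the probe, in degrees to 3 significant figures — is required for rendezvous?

The Hohmann ellipse has a_t = (r₁ + r₂)/2 = 7.795×10^5 km.
Transfer time t = π√(a_t³/μ) = 1.92082×10^5 s.
Target angular speed ω₂ = √(μ/r₂³) = 6.72295×10^-6 rad/s.
Angle swept by the target during transfer: ω₂·t = 1.2914 rad = 73.99°.
Arrival is 180° from departure on the ellipse, so φ = 180° − 73.99° = 106°.

φ = 106°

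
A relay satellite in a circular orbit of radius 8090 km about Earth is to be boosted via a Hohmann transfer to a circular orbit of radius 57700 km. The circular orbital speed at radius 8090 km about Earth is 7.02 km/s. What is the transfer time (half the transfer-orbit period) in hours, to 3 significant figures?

t = 8.25 hours

From the circular-orbit relation v² = μ/r at r = 8090 km: μ = v²r = (7.02)² × 8090 = 3.98678×10^5 km³/s².
Semi-major axis of the transfer orbit: a_t = (8090 + 57700)/2 = 32895 km.
By Kepler's third law the transfer-orbit period is T = 2π√(a_t³/μ), so t = T/2 = 29685 s.
Converting: 29685 s ÷ 3600 s/hour = 8.25 hours.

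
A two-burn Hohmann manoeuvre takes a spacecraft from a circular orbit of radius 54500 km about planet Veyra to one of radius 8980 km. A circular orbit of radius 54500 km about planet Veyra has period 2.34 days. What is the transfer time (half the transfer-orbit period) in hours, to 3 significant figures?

From Kepler's third law T² = 4π²r³/μ at r = 54500 km, T = 2.34 days = 2.34 × 86400 s = 2.02176×10^5 s: μ = 4π²r³/T² = 1.56347×10^5 km³/s².
Semi-major axis of the transfer orbit: a_t = (54500 + 8980)/2 = 31740 km.
Half the transfer-orbit period gives t = π√(a_t³/μ) = 44930 s.
Converting: 44930 s ÷ 3600 s/hour = 12.5 hours.

t = 12.5 hours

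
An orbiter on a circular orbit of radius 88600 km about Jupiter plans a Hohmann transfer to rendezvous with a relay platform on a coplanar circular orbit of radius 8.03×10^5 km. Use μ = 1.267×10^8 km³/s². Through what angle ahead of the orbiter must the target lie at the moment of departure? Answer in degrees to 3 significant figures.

Transfer-ellipse semi-major axis a_t = (r₁ + r₂)/2 = (88600 + 8.030×10^5)/2 = 4.458×10^5 km.
The half-period of the transfer ellipse is t = π√(a_t³/μ) = 83075 s.
Target angular speed ω₂ = √(μ/r₂³) = 1.5643×10^-5 rad/s.
Angle swept by the target during transfer: ω₂·t = 1.2995 rad = 74.46°.
The orbiter traverses 180° on the transfer ellipse, so the target must lead by 180° − 74.46° = 106°.

φ = 106°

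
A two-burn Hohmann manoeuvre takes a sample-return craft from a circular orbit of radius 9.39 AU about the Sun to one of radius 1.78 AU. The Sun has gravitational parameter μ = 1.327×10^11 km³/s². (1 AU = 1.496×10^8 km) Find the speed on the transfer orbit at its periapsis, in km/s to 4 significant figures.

In km: r₁ = 9.39 × 1.496×10^8 = 1.404744×10^9 km; r₂ = 1.78 × 1.496×10^8 = 2.66288×10^8 km.
The Hohmann ellipse has a_t = (r₁ + r₂)/2 = 8.35516×10^8 km.
The periapsis of the transfer ellipse is at r = 2.66288×10^8 km.
Vis-viva: v = √[μ(2/r − 1/a_t)] = √[1.327×10^11 × (2/2.66288×10^8 − 1/8.35516×10^8)] = 28.95 km/s.

v = 28.95 km/s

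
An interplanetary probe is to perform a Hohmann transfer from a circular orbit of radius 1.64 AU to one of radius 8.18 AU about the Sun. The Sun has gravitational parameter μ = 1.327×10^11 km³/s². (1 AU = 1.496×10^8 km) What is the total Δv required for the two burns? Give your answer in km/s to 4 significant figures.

Δv = 11.16 km/s

In km: r₁ = 1.64 × 1.496×10^8 = 2.45344×10^8 km; r₂ = 8.18 × 1.496×10^8 = 1.223728×10^9 km.
Semi-major axis of the transfer orbit: a_t = (2.45344×10^8 + 1.223728×10^9)/2 = 7.34536×10^8 km.
Circular speed at r₁: v₁ = √(μ/r₁) = √(1.327×10^11/2.45344×10^8) = 23.257 km/s.
Transfer-orbit speed at r₁ (vis-viva equation): v_p = √[μ(2/r₁ − 1/a_t)] = 30.018 km/s.
First burn Δv₁ = |v_p − v₁| = 6.761 km/s.
Circular speed at r₂: v₂ = √(μ/r₂) = 10.413 km/s.
Transfer-orbit speed at r₂: v_a = √[μ(2/r₂ − 1/a_t)] = 6.0183 km/s.
Second burn Δv₂ = |v₂ − v_a| = 4.395 km/s.
Δv = Δv₁ + Δv₂ = 6.761 + 4.395 = 11.16 km/s.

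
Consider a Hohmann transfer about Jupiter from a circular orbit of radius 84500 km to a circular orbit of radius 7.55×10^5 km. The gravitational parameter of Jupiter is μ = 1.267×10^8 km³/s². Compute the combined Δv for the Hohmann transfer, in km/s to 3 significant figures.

Transfer-ellipse semi-major axis a_t = (r₁ + r₂)/2 = (84500 + 7.550×10^5)/2 = 4.1975×10^5 km.
Circular speed at r₁: v₁ = √(μ/r₁) = √(1.267×10^8/84500) = 38.72 km/s.
Transfer-orbit speed at r₁ (vis-viva): v_p = √[μ(2/r₁ − 1/a_t)] = 51.93 km/s.
First burn Δv₁ = |v_p − v₁| = 13.21 km/s.
At r₂, v₂ = √(μ/r₂) = 12.954 km/s.
Transfer-orbit speed at r₂: v_a = √[μ(2/r₂ − 1/a_t)] = 5.8123 km/s.
Second burn Δv₂ = |v₂ − v_a| = 7.142 km/s.
Δv = Δv₁ + Δv₂ = 13.21 + 7.142 = 20.35 km/s.

Δv = 20.4 km/s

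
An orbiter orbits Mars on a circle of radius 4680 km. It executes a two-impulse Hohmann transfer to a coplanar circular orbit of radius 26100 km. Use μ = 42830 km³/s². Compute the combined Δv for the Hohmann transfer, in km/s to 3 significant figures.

The Hohmann ellipse has a_t = (r₁ + r₂)/2 = 15390 km.
At r₁ the circular-orbit speed is v₁ = √(μ/r₁) = 3.0252 km/s.
Transfer-orbit speed at r₁ (vis-viva equation): v_p = √[μ(2/r₁ − 1/a_t)] = 3.9396 km/s.
First burn Δv₁ = |v_p − v₁| = 0.9144 km/s.
Circular speed at r₂: v₂ = √(μ/r₂) = 1.281 km/s.
Transfer-orbit speed at r₂: v_a = √[μ(2/r₂ − 1/a_t)] = 0.7064 km/s.
Second burn Δv₂ = |v₂ − v_a| = 0.5746 km/s.
Total Δv = Δv₁ + Δv₂ = 1.489 km/s.

Δv = 1.49 km/s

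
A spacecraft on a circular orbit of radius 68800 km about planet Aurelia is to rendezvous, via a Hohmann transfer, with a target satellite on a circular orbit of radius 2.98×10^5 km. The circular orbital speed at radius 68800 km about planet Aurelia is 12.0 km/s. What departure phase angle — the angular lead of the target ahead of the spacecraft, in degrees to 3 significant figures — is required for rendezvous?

From the circular-orbit relation v² = μ/r at r = 68800 km: μ = v²r = (12.0)² × 68800 = 9.90720×10^6 km³/s².
Semi-major axis of the transfer orbit: a_t = (68800 + 2.980×10^5)/2 = 1.834×10^5 km.
Transfer time t = π√(a_t³/μ) = 78390 s.
The target's mean motion on its circular orbit is ω₂ = √(μ/r₂³) = 1.935×10^-5 rad/s.
Angle swept by the target during transfer: ω₂·t = 1.5168 rad = 86.91°.
Arrival is 180° from departure on the ellipse, so φ = 180° − 86.91° = 93.1°.

φ = 93.1°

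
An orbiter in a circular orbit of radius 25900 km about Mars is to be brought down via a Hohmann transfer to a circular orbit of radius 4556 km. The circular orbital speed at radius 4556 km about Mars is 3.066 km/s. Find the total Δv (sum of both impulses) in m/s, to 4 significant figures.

From the circular-orbit relation v² = μ/r at r = 4556 km: μ = v²r = (3.066)² × 4556 = 42828.0 km³/s².
Transfer-ellipse semi-major axis a_t = (r₁ + r₂)/2 = (25900 + 4556)/2 = 15228 km.
Circular speed at r₁: v₁ = √(μ/r₁) = √(42828.0/25900) = 1.2859 km/s.
Transfer-orbit speed at r₁ (vis-viva): v_a = √[μ(2/r₁ − 1/a_t)] = 0.70337 km/s.
First burn Δv₁ = |v_a − v₁| = 0.5825 km/s.
Circular speed at r₂: v₂ = √(μ/r₂) = 3.0660 km/s.
Transfer-orbit speed at r₂: v_p = √[μ(2/r₂ − 1/a_t)] = 3.9985 km/s.
Second burn Δv₂ = |v₂ − v_p| = 0.9325 km/s.
Δv = Δv₁ + Δv₂ = 0.5825 + 0.9325 = 1.515 km/s.

Δv = 1515 m/s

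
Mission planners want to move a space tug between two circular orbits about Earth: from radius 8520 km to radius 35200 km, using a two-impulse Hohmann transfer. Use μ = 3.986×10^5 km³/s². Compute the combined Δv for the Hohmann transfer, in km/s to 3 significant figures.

Δv = 3.10 km/s

Transfer-ellipse semi-major axis a_t = (r₁ + r₂)/2 = (8520 + 35200)/2 = 21860 km.
Circular speed at r₁: v₁ = √(μ/r₁) = √(3.986×10^5/8520) = 6.840 km/s.
Transfer-orbit speed at r₁ (vis-viva equation): v_p = √[μ(2/r₁ − 1/a_t)] = 8.680 km/s.
First burn Δv₁ = |v_p − v₁| = 1.840 km/s.
Circular speed at r₂: v₂ = √(μ/r₂) = 3.365 km/s.
Transfer-orbit speed at r₂: v_a = √[μ(2/r₂ − 1/a_t)] = 2.101 km/s.
Second burn Δv₂ = |v₂ − v_a| = 1.264 km/s.
Total Δv = Δv₁ + Δv₂ = 3.104 km/s.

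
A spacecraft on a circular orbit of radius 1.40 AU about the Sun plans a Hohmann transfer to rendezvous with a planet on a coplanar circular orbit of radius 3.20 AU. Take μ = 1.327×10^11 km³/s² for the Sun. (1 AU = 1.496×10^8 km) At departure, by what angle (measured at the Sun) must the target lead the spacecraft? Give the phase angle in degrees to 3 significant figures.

In km: r₁ = 1.40 × 1.496×10^8 = 2.0944×10^8 km; r₂ = 3.20 × 1.496×10^8 = 4.7872×10^8 km.
The Hohmann ellipse has a_t = (r₁ + r₂)/2 = 3.4408×10^8 km.
The half-period of the transfer ellipse is t = π√(a_t³/μ) = 5.504×10^7 s.
The target's mean motion on its circular orbit is ω₂ = √(μ/r₂³) = 3.478×10^-8 rad/s.
Angle swept by the target during transfer: ω₂·t = 1.914 rad = 109.7°.
Arrival is 180° from departure on the ellipse, so φ = 180° − 109.7° = 70.3°.

φ = 70.3°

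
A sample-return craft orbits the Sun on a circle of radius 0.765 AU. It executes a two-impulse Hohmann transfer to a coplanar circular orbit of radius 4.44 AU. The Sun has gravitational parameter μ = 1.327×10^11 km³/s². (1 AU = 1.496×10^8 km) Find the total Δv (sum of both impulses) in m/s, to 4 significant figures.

Δv = 16900 m/s

In km: r₁ = 0.765 × 1.496×10^8 = 1.14444×10^8 km; r₂ = 4.44 × 1.496×10^8 = 6.64224×10^8 km.
Semi-major axis of the transfer orbit: a_t = (1.14444×10^8 + 6.64224×10^8)/2 = 3.89334×10^8 km.
At r₁ the circular-orbit speed is v₁ = √(μ/r₁) = 34.05 km/s.
On the transfer ellipse at r₁, v² = μ(2/r − 1/a) gives v_p = √[μ(2/r₁ − 1/a_t)] = 44.48 km/s.
First burn Δv₁ = |v_p − v₁| = 10.43 km/s.
Circular speed at r₂: v₂ = √(μ/r₂) = 14.134 km/s.
Transfer-orbit speed at r₂: v_a = √[μ(2/r₂ − 1/a_t)] = 7.6633 km/s.
Second burn Δv₂ = |v₂ − v_a| = 6.471 km/s.
Total Δv = Δv₁ + Δv₂ = 16.90 km/s.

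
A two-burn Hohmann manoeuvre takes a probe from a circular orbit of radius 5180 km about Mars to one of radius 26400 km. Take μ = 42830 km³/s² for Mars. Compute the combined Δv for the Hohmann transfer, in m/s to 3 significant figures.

Δv = 1390 m/s

The Hohmann ellipse has a_t = (r₁ + r₂)/2 = 15790 km.
Circular speed at r₁: v₁ = √(μ/r₁) = √(42830/5180) = 2.8755 km/s.
On the transfer ellipse at r₁, v² = μ(2/r − 1/a) gives v_p = √[μ(2/r₁ − 1/a_t)] = 3.7181 km/s.
First burn Δv₁ = |v_p − v₁| = 0.8426 km/s.
Circular speed at r₂: v₂ = √(μ/r₂) = 1.2737 km/s.
Transfer-orbit speed at r₂: v_a = √[μ(2/r₂ − 1/a_t)] = 0.72953 km/s.
Second burn Δv₂ = |v₂ − v_a| = 0.5442 km/s.
Δv = Δv₁ + Δv₂ = 0.8426 + 0.5442 = 1.387 km/s.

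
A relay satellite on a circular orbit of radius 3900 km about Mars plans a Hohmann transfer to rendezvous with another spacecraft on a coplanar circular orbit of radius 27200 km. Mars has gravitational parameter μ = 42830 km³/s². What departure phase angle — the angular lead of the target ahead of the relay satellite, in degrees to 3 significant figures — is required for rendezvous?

φ = 102°

The Hohmann ellipse has a_t = (r₁ + r₂)/2 = 15550 km.
The half-period of the transfer ellipse is t = π√(a_t³/μ) = 29440 s.
Target angular speed ω₂ = √(μ/r₂³) = 4.613×10^-5 rad/s.
Angle swept by the target during transfer: ω₂·t = 1.358 rad = 77.81°.
The relay satellite traverses 180° on the transfer ellipse, so the target must lead by 180° − 77.81° = 102°.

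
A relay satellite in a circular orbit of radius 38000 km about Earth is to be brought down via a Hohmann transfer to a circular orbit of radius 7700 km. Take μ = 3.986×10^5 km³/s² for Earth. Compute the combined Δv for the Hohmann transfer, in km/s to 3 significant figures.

Δv = 3.44 km/s

Transfer-ellipse semi-major axis a_t = (r₁ + r₂)/2 = (38000 + 7700)/2 = 22850 km.
At r₁ the circular-orbit speed is v₁ = √(μ/r₁) = 3.23875 km/s.
On the transfer ellipse at r₁, vis-viva equation gives v_a = √[μ(2/r₁ − 1/a_t)] = 1.88009 km/s.
First burn Δv₁ = |v_a − v₁| = 1.3587 km/s.
Circular speed at r₂: v₂ = √(μ/r₂) = 7.1949 km/s.
Transfer-orbit speed at r₂: v_p = √[μ(2/r₂ − 1/a_t)] = 9.2784 km/s.
Second burn Δv₂ = |v₂ − v_p| = 2.0835 km/s.
Δv = Δv₁ + Δv₂ = 1.3587 + 2.0835 = 3.442 km/s.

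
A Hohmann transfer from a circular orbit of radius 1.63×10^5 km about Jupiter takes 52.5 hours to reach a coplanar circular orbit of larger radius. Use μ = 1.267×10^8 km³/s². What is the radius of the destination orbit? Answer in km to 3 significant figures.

r₂ = 1.38×10^6 km

Transfer time t = 52.5 hours = 1.890×10^5 s, and t = π√(a_t³/μ).
So a_t = (μ t²/π²)^(1/3) = (1.267×10^8 × (1.890×10^5)² / π²)^(1/3) = 7.7114×10^5 km.
Since a_t = (r₁ + r₂)/2, r₂ = 2a_t − r₁ = 2×7.7114×10^5 − 1.630×10^5 = 1.37928×10^6 km.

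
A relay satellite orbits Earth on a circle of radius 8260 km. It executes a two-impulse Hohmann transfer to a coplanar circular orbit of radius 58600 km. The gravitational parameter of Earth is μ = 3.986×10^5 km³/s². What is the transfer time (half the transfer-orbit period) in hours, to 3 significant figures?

Semi-major axis of the transfer orbit: a_t = (8260 + 58600)/2 = 33430 km.
Half the transfer-orbit period gives t = π√(a_t³/μ) = 30410 s.
Converting: 30410 s ÷ 3600 s/hour = 8.45 hours.

t = 8.45 hours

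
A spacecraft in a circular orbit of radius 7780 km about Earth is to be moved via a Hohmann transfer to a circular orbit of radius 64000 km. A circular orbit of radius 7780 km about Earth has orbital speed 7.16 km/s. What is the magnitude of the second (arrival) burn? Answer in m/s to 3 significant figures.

From the circular-orbit relation v² = μ/r at r = 7780 km: μ = v²r = (7.16)² × 7780 = 3.98846×10^5 km³/s².
The Hohmann ellipse has a_t = (r₁ + r₂)/2 = 35890 km.
On the circular orbit at r = 64000 km, v_c = √(μ/r) = 2.496 km/s.
Vis-viva on the transfer ellipse at r = 64000 km gives v_t = √[μ(2/r − 1/a_t)] = 1.162 km/s.
Δv₂ = |v_t − v_c| = |1.162 − 2.496| = 1.334 km/s.

Δv₂ = 1330 m/s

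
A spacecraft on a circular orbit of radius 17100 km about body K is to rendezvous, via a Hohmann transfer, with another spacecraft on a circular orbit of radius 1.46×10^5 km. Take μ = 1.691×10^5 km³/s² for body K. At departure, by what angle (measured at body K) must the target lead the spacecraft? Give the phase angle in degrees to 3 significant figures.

Transfer-ellipse semi-major axis a_t = (r₁ + r₂)/2 = (17100 + 1.460×10^5)/2 = 81550 km.
The half-period of the transfer ellipse is t = π√(a_t³/μ) = 1.7792×10^5 s.
The target's mean motion on its circular orbit is ω₂ = √(μ/r₂³) = 7.3713×10^-6 rad/s.
Angle swept by the target during transfer: ω₂·t = 1.3115 rad = 75.14°.
The spacecraft traverses 180° on the transfer ellipse, so the target must lead by 180° − 75.14° = 105°.

φ = 105°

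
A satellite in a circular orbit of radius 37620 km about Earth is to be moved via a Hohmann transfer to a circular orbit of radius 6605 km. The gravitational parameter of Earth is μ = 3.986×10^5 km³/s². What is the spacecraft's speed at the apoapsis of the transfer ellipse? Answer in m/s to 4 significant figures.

Semi-major axis of the transfer orbit: a_t = (37620 + 6605)/2 = 22112.5 km.
At apoapsis, r = 37620 km.
From the vis-viva equation, v = √[μ(2/r − 1/a_t)] = 1.779 km/s.

v = 1779 m/s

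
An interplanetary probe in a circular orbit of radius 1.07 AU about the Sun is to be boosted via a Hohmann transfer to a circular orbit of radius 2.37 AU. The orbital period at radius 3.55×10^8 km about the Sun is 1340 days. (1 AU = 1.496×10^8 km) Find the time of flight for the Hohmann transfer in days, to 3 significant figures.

t = 413 days

From Kepler's third law T² = 4π²r³/μ at r = 3.55×10^8 km, T = 1340 days = 1340 × 86400 s = 1.15776×10^8 s: μ = 4π²r³/T² = 1.31767×10^11 km³/s².
In km: r₁ = 1.07 × 1.496×10^8 = 1.60072×10^8 km; r₂ = 2.37 × 1.496×10^8 = 3.54552×10^8 km.
The Hohmann ellipse has a_t = (r₁ + r₂)/2 = 2.57312×10^8 km.
Transfer time t = π√(a_t³/μ) = π√((2.57312×10^8)³ / 1.31767×10^11) = 3.572×10^7 s.
Converting: 3.572×10^7 s ÷ 86400 s/day = 413 days.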